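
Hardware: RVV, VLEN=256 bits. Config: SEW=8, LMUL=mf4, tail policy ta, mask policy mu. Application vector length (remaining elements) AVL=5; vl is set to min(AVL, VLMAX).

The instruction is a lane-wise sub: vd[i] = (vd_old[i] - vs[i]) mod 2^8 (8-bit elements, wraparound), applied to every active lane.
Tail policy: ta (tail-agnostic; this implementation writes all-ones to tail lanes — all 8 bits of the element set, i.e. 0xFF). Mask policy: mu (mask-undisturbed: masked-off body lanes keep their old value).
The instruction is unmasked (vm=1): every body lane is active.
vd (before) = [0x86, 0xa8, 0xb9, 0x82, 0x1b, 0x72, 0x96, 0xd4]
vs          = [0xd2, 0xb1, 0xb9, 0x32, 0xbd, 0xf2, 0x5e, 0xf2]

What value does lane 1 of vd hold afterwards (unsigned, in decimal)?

VLMAX = (256 × 1/4) / 8 = 8 lanes
vl = min(AVL, VLMAX) = min(5, 8) = 5
lane  0: sub(0x86,0xd2) ⇒ 0xb4
lane  1: sub(0xa8,0xb1) ⇒ 0xf7
lane  2: sub(0xb9,0xb9) ⇒ 0x00
lane  3: sub(0x82,0x32) ⇒ 0x50
lane  4: sub(0x1b,0xbd) ⇒ 0x5e
lane  5: tail/ones ⇒ 0xff
lane  6: tail/ones ⇒ 0xff
lane  7: tail/ones ⇒ 0xff

vd[1] = 247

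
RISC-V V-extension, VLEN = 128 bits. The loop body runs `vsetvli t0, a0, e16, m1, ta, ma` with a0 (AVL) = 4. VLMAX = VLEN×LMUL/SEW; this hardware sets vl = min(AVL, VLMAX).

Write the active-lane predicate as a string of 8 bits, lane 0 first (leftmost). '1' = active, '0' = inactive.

predicate = 11110000

VLMAX = (128 × 1) / 16 = 8 lanes
vl = min(AVL, VLMAX) = min(4, 8) = 4
bits (lane 0 leftmost): 11110000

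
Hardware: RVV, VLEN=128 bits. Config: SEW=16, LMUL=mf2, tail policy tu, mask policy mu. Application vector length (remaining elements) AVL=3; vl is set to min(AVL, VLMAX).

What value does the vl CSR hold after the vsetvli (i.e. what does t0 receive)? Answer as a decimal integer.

lanes per group: 128·1/2/16 = 4
AVL=3 ≤ VLMAX=4, so vl = 3

vl = 3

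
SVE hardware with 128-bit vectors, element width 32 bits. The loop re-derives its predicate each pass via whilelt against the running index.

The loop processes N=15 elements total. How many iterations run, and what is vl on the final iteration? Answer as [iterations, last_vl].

register lanes = 128/32 = 4
N=15: ⌈15/4⌉ = 4 iters; last vl = 15 − 3×4 = 3

[iterations, last_vl] = [4, 3]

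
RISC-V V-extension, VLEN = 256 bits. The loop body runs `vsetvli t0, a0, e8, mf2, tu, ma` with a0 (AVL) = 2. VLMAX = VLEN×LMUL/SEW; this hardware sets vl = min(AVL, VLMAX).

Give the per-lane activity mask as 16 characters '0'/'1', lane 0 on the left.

lanes per group: 256·1/2/8 = 16
vl ← min(2, 16) = 2
bits (lane 0 leftmost): 1100000000000000

predicate = 1100000000000000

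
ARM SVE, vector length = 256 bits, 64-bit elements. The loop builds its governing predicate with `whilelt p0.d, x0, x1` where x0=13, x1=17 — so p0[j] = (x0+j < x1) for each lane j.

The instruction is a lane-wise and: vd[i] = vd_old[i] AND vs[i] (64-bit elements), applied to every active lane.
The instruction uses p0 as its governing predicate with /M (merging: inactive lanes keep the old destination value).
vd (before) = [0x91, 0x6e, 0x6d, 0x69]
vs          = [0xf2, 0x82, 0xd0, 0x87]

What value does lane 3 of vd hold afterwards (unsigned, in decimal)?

vd[3] = 1

256-bit reg / 64-bit elem → 4 lanes
active while 13+j < 17, i.e. j ∈ [0,4) capped at 4 ⇒ 4
[0] and(0x91,0xf2) = 0x90
[1] and(0x6e,0x82) = 0x02
[2] and(0x6d,0xd0) = 0x40
[3] and(0x69,0x87) = 0x01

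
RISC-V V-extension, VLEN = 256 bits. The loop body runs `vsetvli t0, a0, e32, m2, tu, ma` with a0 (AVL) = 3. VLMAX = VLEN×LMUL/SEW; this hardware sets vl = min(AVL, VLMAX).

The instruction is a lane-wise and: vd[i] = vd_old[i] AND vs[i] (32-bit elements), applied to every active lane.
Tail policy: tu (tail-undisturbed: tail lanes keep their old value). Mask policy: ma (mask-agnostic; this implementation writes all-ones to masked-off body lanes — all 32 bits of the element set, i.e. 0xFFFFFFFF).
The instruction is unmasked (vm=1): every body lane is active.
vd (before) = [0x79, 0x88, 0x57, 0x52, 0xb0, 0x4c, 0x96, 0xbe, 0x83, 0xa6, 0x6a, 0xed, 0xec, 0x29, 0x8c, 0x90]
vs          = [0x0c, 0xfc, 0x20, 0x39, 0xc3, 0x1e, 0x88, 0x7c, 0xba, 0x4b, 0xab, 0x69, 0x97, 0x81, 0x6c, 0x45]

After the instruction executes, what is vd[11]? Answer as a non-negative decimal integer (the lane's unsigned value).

vd[11] = 237

VLMAX = VLEN×LMUL/SEW = 256×2/32 = 16
vl ← min(3, 16) = 3
lane  0: and(0x79,0x0c) ⇒ 0x08
lane  1: and(0x88,0xfc) ⇒ 0x88
lane  2: and(0x57,0x20) ⇒ 0x00
lane  3: tail/keep ⇒ 0x52
lane  4: tail/keep ⇒ 0xb0
lane  5: tail/keep ⇒ 0x4c
lane  6: tail/keep ⇒ 0x96
lane  7: tail/keep ⇒ 0xbe
lane  8: tail/keep ⇒ 0x83
lane  9: tail/keep ⇒ 0xa6
lane 10: tail/keep ⇒ 0x6a
lane 11: tail/keep ⇒ 0xed
lane 12: tail/keep ⇒ 0xec
lane 13: tail/keep ⇒ 0x29
lane 14: tail/keep ⇒ 0x8c
lane 15: tail/keep ⇒ 0x90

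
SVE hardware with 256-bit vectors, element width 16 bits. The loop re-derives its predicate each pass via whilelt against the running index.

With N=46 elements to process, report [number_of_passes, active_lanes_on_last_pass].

[iterations, last_vl] = [3, 14]

register lanes = 256/16 = 16
46 elements at 16/iter → 3 passes, remainder 14 on the last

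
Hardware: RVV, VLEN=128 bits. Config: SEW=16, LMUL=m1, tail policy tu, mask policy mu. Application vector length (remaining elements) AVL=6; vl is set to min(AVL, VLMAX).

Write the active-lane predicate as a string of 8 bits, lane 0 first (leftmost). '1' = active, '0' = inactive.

lanes per group: 128·1/16 = 8
vl = min(AVL, VLMAX) = min(6, 8) = 6
bits (lane 0 leftmost): 11111100

predicate = 11111100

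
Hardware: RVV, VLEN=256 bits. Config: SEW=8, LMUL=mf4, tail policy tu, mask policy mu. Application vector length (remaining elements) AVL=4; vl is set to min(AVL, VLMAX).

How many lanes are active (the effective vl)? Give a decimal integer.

vl = 4

lanes per group: 256·1/4/8 = 8
AVL=4 ≤ VLMAX=8, so vl = 4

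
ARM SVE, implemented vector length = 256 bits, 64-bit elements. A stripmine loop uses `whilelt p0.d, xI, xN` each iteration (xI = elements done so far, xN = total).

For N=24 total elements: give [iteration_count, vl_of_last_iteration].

[iterations, last_vl] = [6, 4]

256-bit reg / 64-bit elem → 4 lanes
N=24: ⌈24/4⌉ = 6 iters; last vl = 24 − 5×4 = 4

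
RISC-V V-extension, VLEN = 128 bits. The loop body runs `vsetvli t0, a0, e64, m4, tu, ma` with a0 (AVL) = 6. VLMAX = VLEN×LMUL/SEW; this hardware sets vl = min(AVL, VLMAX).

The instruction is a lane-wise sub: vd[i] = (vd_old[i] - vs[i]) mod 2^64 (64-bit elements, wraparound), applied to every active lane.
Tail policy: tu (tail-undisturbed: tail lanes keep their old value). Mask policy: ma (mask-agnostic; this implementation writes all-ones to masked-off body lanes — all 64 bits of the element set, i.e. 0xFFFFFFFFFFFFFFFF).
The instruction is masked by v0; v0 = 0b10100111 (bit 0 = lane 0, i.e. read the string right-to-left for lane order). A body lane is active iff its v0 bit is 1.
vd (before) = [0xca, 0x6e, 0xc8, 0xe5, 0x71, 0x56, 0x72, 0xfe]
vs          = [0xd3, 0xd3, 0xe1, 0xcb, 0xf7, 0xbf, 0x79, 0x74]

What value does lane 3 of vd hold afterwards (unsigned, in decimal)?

vd[3] = 18446744073709551615

VLMAX = (128 × 4) / 64 = 8 lanes
vl ← min(6, 8) = 6
  i=0: sub(0xca,0xd3) → 18446744073709551607
  i=1: sub(0x6e,0xd3) → 18446744073709551515
  i=2: sub(0xc8,0xe1) → 18446744073709551591
  i=3: mask-off/ones → 18446744073709551615
  i=4: mask-off/ones → 18446744073709551615
  i=5: sub(0x56,0xbf) → 18446744073709551511
  i=6: tail/keep → 114
  i=7: tail/keep → 254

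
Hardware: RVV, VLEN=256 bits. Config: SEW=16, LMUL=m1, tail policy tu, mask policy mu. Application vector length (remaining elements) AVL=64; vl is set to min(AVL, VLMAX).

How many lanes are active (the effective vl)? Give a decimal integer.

vl = 16

lanes per group: 256·1/16 = 16
vl = min(AVL, VLMAX) = min(64, 16) = 16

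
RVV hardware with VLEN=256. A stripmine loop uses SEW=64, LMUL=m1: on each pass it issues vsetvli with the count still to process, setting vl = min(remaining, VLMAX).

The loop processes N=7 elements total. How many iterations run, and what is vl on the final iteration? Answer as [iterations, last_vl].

[iterations, last_vl] = [2, 3]

VLMAX = VLEN×LMUL/SEW = 256×1/64 = 4
N=7: ⌈7/4⌉ = 2 iters; last vl = 7 − 1×4 = 3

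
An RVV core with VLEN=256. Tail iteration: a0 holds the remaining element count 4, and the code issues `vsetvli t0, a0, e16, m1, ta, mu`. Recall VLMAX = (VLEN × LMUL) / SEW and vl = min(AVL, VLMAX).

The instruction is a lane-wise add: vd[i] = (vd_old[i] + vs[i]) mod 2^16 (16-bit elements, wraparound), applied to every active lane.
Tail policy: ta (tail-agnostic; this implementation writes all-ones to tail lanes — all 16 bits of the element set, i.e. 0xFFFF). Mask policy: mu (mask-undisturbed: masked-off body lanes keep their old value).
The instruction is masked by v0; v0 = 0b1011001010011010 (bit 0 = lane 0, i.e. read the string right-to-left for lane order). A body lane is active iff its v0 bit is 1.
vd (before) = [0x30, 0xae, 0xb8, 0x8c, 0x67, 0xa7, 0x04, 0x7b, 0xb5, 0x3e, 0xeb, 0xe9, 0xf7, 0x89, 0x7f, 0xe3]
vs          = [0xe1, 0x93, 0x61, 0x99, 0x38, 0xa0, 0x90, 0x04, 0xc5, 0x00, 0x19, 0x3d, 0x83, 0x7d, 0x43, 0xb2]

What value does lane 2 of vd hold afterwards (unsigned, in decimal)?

VLMAX = (256 × 1) / 16 = 16 lanes
vl = min(AVL, VLMAX) = min(4, 16) = 4
[0] mask-off/keep = 0x30
[1] add(0xae,0x93) = 0x141
[2] mask-off/keep = 0xb8
[3] add(0x8c,0x99) = 0x125
[4] tail/ones = 0xffff
[5] tail/ones = 0xffff
[6] tail/ones = 0xffff
[7] tail/ones = 0xffff
[8] tail/ones = 0xffff
[9] tail/ones = 0xffff
[10] tail/ones = 0xffff
[11] tail/ones = 0xffff
[12] tail/ones = 0xffff
[13] tail/ones = 0xffff
[14] tail/ones = 0xffff
[15] tail/ones = 0xffff

vd[2] = 184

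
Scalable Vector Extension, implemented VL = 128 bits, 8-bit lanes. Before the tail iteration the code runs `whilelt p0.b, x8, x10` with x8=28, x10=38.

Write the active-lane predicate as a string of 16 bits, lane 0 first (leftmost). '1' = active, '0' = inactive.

predicate = 1111111111000000

register lanes = 128/8 = 16
whilelt: lane j active iff 28+j < 38 → j < 10 → 10 active
bits (lane 0 leftmost): 1111111111000000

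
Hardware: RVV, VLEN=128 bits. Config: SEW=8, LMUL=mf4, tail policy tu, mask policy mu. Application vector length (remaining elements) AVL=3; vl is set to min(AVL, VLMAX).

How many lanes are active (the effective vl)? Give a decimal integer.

vl = 3

lanes per group: 128·1/4/8 = 4
vl = min(AVL, VLMAX) = min(3, 4) = 3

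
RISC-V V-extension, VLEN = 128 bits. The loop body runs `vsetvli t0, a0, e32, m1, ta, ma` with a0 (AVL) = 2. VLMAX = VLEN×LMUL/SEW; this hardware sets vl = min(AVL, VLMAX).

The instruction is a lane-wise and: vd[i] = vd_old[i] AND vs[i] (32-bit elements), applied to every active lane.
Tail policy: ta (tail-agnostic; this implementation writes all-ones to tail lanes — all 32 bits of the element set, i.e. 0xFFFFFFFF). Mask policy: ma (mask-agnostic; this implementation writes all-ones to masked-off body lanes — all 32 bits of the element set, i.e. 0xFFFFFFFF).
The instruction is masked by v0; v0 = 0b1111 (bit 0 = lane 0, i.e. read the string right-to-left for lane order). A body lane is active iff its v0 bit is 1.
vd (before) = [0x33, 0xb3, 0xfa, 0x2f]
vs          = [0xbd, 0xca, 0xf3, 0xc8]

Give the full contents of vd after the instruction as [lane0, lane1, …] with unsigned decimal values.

vd = [49, 130, 4294967295, 4294967295]

VLMAX = (128 × 1) / 32 = 4 lanes
AVL=2 ≤ VLMAX=4, so vl = 2
  i=0: and(0x33,0xbd) → 49
  i=1: and(0xb3,0xca) → 130
  i=2: tail/ones → 4294967295
  i=3: tail/ones → 4294967295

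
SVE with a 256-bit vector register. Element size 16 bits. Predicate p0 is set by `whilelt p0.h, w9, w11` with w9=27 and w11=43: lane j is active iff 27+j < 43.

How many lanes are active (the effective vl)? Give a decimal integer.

vl = 16

register lanes = 256/16 = 16
active while 27+j < 43, i.e. j ∈ [0,16) capped at 16 ⇒ 16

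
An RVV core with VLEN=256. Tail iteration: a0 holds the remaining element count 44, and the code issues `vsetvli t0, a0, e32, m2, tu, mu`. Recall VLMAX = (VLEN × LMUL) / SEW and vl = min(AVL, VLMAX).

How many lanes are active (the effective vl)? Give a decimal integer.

vl = 16

VLMAX = VLEN×LMUL/SEW = 256×2/32 = 16
AVL=44 > VLMAX=16, so vl = 16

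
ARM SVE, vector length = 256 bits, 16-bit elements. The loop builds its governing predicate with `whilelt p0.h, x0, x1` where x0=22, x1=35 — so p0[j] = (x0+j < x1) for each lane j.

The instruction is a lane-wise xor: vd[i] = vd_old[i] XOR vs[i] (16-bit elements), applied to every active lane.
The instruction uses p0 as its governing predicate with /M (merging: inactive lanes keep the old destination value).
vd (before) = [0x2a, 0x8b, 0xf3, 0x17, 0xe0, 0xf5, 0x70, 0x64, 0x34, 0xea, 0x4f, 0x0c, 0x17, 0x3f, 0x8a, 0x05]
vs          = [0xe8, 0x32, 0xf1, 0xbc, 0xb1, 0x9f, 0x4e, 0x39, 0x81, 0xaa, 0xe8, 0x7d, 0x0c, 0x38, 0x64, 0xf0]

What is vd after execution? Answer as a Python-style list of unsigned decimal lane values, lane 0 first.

lane count: 256 div 16 = 16
p0[j] = (22+j < 35); true for j=0..12 → 13 lanes set
lane  0: xor(0x2a,0xe8) ⇒ 0xc2
lane  1: xor(0x8b,0x32) ⇒ 0xb9
lane  2: xor(0xf3,0xf1) ⇒ 0x02
lane  3: xor(0x17,0xbc) ⇒ 0xab
lane  4: xor(0xe0,0xb1) ⇒ 0x51
lane  5: xor(0xf5,0x9f) ⇒ 0x6a
lane  6: xor(0x70,0x4e) ⇒ 0x3e
lane  7: xor(0x64,0x39) ⇒ 0x5d
lane  8: xor(0x34,0x81) ⇒ 0xb5
lane  9: xor(0xea,0xaa) ⇒ 0x40
lane 10: xor(0x4f,0xe8) ⇒ 0xa7
lane 11: xor(0x0c,0x7d) ⇒ 0x71
lane 12: xor(0x17,0x0c) ⇒ 0x1b
lane 13: tail/keep ⇒ 0x3f
lane 14: tail/keep ⇒ 0x8a
lane 15: tail/keep ⇒ 0x05

vd = [194, 185, 2, 171, 81, 106, 62, 93, 181, 64, 167, 113, 27, 63, 138, 5]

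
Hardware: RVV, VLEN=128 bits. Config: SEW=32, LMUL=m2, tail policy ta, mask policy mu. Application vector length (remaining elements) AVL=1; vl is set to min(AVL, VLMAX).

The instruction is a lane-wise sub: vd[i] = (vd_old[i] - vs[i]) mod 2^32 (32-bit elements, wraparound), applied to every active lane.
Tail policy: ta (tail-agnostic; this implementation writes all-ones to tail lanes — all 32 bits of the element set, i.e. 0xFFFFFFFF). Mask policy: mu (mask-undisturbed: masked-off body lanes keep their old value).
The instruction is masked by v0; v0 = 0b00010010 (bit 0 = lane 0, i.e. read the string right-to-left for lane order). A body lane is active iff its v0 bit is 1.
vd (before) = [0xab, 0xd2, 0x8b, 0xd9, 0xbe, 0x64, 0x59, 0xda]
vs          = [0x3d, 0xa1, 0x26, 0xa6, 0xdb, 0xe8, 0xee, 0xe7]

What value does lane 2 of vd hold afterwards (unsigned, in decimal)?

VLMAX = VLEN×LMUL/SEW = 128×2/32 = 8
vl = min(AVL, VLMAX) = min(1, 8) = 1
  i=0: mask-off/keep → 171
  i=1: tail/ones → 4294967295
  i=2: tail/ones → 4294967295
  i=3: tail/ones → 4294967295
  i=4: tail/ones → 4294967295
  i=5: tail/ones → 4294967295
  i=6: tail/ones → 4294967295
  i=7: tail/ones → 4294967295

vd[2] = 4294967295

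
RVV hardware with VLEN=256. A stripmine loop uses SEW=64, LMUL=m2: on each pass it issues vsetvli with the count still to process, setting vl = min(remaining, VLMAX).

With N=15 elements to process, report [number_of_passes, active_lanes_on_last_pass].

VLMAX = (256 × 2) / 64 = 8 lanes
iterations = ceil(15/8) = 2; final-pass vl = 7

[iterations, last_vl] = [2, 7]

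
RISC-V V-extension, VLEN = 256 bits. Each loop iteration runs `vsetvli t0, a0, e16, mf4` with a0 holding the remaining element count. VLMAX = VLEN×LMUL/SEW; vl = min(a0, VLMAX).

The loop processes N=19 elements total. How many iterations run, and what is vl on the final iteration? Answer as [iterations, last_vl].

[iterations, last_vl] = [5, 3]

VLMAX = (256 × 1/4) / 16 = 4 lanes
19 elements at 4/iter → 5 passes, remainder 3 on the last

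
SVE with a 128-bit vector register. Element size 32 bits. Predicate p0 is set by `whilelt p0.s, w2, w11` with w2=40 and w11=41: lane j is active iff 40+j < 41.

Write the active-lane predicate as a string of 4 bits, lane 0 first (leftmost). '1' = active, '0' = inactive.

predicate = 1000

lane count: 128 div 32 = 4
p0[j] = (40+j < 41); true for j=0..0 → 1 lanes set
bits (lane 0 leftmost): 1000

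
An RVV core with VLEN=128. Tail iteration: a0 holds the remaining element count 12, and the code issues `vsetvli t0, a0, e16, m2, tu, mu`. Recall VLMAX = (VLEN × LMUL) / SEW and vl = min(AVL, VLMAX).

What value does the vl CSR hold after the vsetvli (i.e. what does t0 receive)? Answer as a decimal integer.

VLMAX = (128 × 2) / 16 = 16 lanes
vl = min(AVL, VLMAX) = min(12, 16) = 12

vl = 12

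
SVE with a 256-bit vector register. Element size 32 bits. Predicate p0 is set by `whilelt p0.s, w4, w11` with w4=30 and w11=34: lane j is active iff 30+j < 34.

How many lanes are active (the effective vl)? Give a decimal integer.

vl = 4

register lanes = 256/32 = 8
p0[j] = (30+j < 34); true for j=0..3 → 4 lanes set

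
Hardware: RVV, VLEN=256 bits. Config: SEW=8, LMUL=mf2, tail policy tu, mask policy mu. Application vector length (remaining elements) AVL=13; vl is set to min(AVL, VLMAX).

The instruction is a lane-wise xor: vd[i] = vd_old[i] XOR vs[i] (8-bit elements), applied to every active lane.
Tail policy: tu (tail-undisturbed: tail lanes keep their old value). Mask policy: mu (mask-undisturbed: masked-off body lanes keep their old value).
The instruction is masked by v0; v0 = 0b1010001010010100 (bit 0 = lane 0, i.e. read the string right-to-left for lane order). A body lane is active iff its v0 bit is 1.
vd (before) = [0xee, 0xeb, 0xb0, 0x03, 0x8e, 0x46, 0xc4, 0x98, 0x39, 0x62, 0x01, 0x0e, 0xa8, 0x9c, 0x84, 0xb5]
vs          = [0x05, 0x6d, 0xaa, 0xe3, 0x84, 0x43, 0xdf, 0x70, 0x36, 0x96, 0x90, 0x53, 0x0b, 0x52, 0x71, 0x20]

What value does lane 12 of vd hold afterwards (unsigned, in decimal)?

vd[12] = 168

VLMAX = (256 × 1/2) / 8 = 16 lanes
vl = min(AVL, VLMAX) = min(13, 16) = 13
vd[0] mask-off/keep -> 0xee
vd[1] mask-off/keep -> 0xeb
vd[2] xor(0xb0,0xaa) -> 0x1a
vd[3] mask-off/keep -> 0x03
vd[4] xor(0x8e,0x84) -> 0x0a
vd[5] mask-off/keep -> 0x46
vd[6] mask-off/keep -> 0xc4
vd[7] xor(0x98,0x70) -> 0xe8
vd[8] mask-off/keep -> 0x39
vd[9] xor(0x62,0x96) -> 0xf4
vd[10] mask-off/keep -> 0x01
vd[11] mask-off/keep -> 0x0e
vd[12] mask-off/keep -> 0xa8
vd[13] tail/keep -> 0x9c
vd[14] tail/keep -> 0x84
vd[15] tail/keep -> 0xb5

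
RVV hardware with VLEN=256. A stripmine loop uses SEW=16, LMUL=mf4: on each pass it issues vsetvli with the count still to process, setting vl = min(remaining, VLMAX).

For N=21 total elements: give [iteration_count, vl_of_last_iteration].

[iterations, last_vl] = [6, 1]

VLMAX = (256 × 1/4) / 16 = 4 lanes
21 elements at 4/iter → 6 passes, remainder 1 on the last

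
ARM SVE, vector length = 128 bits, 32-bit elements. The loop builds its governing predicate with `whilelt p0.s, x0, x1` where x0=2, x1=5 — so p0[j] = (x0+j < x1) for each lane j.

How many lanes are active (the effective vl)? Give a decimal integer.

vl = 3

lane count: 128 div 32 = 4
whilelt: lane j active iff 2+j < 5 → j < 3 → 3 active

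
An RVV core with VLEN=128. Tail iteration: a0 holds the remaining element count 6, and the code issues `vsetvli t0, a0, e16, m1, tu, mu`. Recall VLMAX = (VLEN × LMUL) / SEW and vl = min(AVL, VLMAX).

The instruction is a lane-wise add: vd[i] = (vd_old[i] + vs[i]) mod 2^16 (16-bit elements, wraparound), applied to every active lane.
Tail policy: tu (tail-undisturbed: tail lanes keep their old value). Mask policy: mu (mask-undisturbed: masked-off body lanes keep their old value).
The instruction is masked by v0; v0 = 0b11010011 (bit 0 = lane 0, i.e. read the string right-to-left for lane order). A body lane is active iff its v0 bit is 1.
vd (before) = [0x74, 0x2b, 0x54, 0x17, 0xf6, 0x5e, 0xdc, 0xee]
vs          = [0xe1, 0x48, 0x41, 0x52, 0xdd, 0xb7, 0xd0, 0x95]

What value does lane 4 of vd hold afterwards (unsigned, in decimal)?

lanes per group: 128·1/16 = 8
AVL=6 ≤ VLMAX=8, so vl = 6
[0] add(0x74,0xe1) = 0x155
[1] add(0x2b,0x48) = 0x73
[2] mask-off/keep = 0x54
[3] mask-off/keep = 0x17
[4] add(0xf6,0xdd) = 0x1d3
[5] mask-off/keep = 0x5e
[6] tail/keep = 0xdc
[7] tail/keep = 0xee

vd[4] = 467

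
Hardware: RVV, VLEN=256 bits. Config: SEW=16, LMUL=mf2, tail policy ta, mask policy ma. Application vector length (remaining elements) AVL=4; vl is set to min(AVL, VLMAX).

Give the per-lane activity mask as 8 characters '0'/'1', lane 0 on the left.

lanes per group: 256·1/2/16 = 8
vl = min(AVL, VLMAX) = min(4, 8) = 4
bits (lane 0 leftmost): 11110000

predicate = 11110000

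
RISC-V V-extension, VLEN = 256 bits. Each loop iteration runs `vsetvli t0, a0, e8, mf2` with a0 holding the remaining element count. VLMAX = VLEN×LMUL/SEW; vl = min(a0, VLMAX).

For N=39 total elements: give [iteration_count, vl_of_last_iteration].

VLMAX = (256 × 1/2) / 8 = 16 lanes
N=39: ⌈39/16⌉ = 3 iters; last vl = 39 − 2×16 = 7

[iterations, last_vl] = [3, 7]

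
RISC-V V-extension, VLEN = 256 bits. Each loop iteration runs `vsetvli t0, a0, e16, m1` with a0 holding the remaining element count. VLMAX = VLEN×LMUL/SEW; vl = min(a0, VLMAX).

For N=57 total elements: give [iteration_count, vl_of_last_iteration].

lanes per group: 256·1/16 = 16
57 elements at 16/iter → 4 passes, remainder 9 on the last

[iterations, last_vl] = [4, 9]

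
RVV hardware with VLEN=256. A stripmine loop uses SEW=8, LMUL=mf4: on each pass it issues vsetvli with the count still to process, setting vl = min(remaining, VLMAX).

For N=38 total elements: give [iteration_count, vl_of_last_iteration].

VLMAX = VLEN×LMUL/SEW = 256×1/4/8 = 8
iterations = ceil(38/8) = 5; final-pass vl = 6

[iterations, last_vl] = [5, 6]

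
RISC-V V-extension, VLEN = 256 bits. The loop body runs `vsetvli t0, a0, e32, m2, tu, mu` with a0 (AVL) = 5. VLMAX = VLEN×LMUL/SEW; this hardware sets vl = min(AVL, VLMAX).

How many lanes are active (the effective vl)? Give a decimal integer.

vl = 5

lanes per group: 256·2/32 = 16
vl = min(AVL, VLMAX) = min(5, 16) = 5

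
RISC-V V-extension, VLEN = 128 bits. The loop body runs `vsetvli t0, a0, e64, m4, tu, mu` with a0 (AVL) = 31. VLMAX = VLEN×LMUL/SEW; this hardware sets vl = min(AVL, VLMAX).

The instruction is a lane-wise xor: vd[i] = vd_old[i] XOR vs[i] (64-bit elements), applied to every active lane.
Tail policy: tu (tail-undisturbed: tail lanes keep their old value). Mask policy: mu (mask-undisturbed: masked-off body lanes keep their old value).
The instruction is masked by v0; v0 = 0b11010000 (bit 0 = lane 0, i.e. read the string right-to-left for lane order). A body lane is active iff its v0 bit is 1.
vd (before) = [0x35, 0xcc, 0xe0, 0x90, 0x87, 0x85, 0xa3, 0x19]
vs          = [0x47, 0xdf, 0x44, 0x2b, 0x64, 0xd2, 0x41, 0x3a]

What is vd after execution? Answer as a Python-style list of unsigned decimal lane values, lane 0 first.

VLMAX = VLEN×LMUL/SEW = 128×4/64 = 8
vl = min(AVL, VLMAX) = min(31, 8) = 8
vd[0] mask-off/keep -> 0x35
vd[1] mask-off/keep -> 0xcc
vd[2] mask-off/keep -> 0xe0
vd[3] mask-off/keep -> 0x90
vd[4] xor(0x87,0x64) -> 0xe3
vd[5] mask-off/keep -> 0x85
vd[6] xor(0xa3,0x41) -> 0xe2
vd[7] xor(0x19,0x3a) -> 0x23

vd = [53, 204, 224, 144, 227, 133, 226, 35]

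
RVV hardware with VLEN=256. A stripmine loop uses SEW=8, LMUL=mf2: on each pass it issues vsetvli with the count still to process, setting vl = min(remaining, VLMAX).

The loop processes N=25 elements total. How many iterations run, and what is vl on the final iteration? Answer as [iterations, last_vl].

[iterations, last_vl] = [2, 9]

VLMAX = (256 × 1/2) / 8 = 16 lanes
iterations = ceil(25/16) = 2; final-pass vl = 9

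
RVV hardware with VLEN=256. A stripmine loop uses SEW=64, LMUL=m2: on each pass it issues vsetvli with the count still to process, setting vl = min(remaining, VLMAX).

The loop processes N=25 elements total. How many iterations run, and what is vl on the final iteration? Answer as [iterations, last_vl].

VLMAX = VLEN×LMUL/SEW = 256×2/64 = 8
N=25: ⌈25/8⌉ = 4 iters; last vl = 25 − 3×8 = 1

[iterations, last_vl] = [4, 1]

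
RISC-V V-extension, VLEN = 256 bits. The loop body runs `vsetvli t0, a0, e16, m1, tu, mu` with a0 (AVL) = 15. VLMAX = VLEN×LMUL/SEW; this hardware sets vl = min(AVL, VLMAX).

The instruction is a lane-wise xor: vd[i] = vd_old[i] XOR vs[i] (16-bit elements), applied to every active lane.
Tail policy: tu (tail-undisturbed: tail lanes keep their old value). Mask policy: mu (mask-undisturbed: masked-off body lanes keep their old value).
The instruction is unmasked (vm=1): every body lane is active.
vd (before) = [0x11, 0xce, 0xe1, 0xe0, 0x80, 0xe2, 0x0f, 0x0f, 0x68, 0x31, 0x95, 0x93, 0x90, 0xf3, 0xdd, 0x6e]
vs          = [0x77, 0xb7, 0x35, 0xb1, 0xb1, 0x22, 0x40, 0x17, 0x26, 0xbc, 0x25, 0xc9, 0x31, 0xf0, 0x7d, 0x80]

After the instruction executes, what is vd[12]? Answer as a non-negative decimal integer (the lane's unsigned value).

VLMAX = VLEN×LMUL/SEW = 256×1/16 = 16
vl = min(AVL, VLMAX) = min(15, 16) = 15
  i=0: xor(0x11,0x77) → 102
  i=1: xor(0xce,0xb7) → 121
  i=2: xor(0xe1,0x35) → 212
  i=3: xor(0xe0,0xb1) → 81
  i=4: xor(0x80,0xb1) → 49
  i=5: xor(0xe2,0x22) → 192
  i=6: xor(0x0f,0x40) → 79
  i=7: xor(0x0f,0x17) → 24
  i=8: xor(0x68,0x26) → 78
  i=9: xor(0x31,0xbc) → 141
  i=10: xor(0x95,0x25) → 176
  i=11: xor(0x93,0xc9) → 90
  i=12: xor(0x90,0x31) → 161
  i=13: xor(0xf3,0xf0) → 3
  i=14: xor(0xdd,0x7d) → 160
  i=15: tail/keep → 110

vd[12] = 161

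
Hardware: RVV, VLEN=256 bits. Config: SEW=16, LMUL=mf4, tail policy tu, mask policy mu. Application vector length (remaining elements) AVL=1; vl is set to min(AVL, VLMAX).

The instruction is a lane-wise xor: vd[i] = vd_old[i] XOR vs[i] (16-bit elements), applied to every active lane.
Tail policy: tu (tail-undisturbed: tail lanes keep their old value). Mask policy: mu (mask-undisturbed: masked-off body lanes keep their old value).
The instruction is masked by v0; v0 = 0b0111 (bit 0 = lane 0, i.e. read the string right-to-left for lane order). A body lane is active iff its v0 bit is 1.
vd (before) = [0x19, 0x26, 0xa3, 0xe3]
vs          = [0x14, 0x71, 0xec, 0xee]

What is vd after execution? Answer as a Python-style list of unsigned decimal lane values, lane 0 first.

VLMAX = (256 × 1/4) / 16 = 4 lanes
vl = min(AVL, VLMAX) = min(1, 4) = 1
vd[0] xor(0x19,0x14) -> 0x0d
vd[1] tail/keep -> 0x26
vd[2] tail/keep -> 0xa3
vd[3] tail/keep -> 0xe3

vd = [13, 38, 163, 227]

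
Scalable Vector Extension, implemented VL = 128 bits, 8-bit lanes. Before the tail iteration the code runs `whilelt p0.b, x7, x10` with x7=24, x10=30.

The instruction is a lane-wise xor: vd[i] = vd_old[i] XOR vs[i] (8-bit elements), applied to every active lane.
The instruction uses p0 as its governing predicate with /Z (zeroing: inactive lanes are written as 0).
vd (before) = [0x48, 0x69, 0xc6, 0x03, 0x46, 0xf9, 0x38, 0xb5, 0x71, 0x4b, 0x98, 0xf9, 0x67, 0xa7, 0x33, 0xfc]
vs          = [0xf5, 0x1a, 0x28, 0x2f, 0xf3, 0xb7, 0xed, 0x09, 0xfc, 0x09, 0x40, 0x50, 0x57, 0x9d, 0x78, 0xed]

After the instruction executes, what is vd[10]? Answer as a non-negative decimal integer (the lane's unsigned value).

vd[10] = 0

128-bit reg / 8-bit elem → 16 lanes
whilelt: lane j active iff 24+j < 30 → j < 6 → 6 active
  i=0: xor(0x48,0xf5) → 189
  i=1: xor(0x69,0x1a) → 115
  i=2: xor(0xc6,0x28) → 238
  i=3: xor(0x03,0x2f) → 44
  i=4: xor(0x46,0xf3) → 181
  i=5: xor(0xf9,0xb7) → 78
  i=6: tail/zero → 0
  i=7: tail/zero → 0
  i=8: tail/zero → 0
  i=9: tail/zero → 0
  i=10: tail/zero → 0
  i=11: tail/zero → 0
  i=12: tail/zero → 0
  i=13: tail/zero → 0
  i=14: tail/zero → 0
  i=15: tail/zero → 0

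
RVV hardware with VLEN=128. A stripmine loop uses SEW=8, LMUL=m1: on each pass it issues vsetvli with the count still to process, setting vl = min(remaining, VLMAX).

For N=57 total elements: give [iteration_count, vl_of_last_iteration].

[iterations, last_vl] = [4, 9]

lanes per group: 128·1/8 = 16
57 elements at 16/iter → 4 passes, remainder 9 on the last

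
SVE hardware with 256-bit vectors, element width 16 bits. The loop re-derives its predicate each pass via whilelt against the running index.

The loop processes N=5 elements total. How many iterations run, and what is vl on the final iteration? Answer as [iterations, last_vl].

[iterations, last_vl] = [1, 5]

register lanes = 256/16 = 16
5 elements at 16/iter → 1 passes, remainder 5 on the last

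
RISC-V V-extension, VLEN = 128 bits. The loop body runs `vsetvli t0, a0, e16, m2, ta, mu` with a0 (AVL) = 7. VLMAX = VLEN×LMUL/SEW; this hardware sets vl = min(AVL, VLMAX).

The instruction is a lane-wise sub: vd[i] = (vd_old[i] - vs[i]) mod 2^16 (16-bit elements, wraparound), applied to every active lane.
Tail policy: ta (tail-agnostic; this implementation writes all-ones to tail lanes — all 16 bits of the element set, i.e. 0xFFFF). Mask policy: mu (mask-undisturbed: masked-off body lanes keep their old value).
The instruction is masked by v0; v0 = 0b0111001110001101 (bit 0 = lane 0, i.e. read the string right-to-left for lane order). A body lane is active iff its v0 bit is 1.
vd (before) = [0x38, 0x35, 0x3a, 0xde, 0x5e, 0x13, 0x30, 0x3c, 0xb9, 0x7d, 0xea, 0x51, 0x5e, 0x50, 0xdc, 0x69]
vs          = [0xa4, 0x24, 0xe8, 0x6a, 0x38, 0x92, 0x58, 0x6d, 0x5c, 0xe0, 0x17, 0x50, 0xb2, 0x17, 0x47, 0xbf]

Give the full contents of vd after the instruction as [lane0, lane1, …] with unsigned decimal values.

lanes per group: 128·2/16 = 16
vl ← min(7, 16) = 7
vd[0] sub(0x38,0xa4) -> 0xff94
vd[1] mask-off/keep -> 0x35
vd[2] sub(0x3a,0xe8) -> 0xff52
vd[3] sub(0xde,0x6a) -> 0x74
vd[4] mask-off/keep -> 0x5e
vd[5] mask-off/keep -> 0x13
vd[6] mask-off/keep -> 0x30
vd[7] tail/ones -> 0xffff
vd[8] tail/ones -> 0xffff
vd[9] tail/ones -> 0xffff
vd[10] tail/ones -> 0xffff
vd[11] tail/ones -> 0xffff
vd[12] tail/ones -> 0xffff
vd[13] tail/ones -> 0xffff
vd[14] tail/ones -> 0xffff
vd[15] tail/ones -> 0xffff

vd = [65428, 53, 65362, 116, 94, 19, 48, 65535, 65535, 65535, 65535, 65535, 65535, 65535, 65535, 65535]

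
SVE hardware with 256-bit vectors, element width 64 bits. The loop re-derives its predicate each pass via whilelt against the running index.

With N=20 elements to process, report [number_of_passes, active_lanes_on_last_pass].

[iterations, last_vl] = [5, 4]

256-bit reg / 64-bit elem → 4 lanes
iterations = ceil(20/4) = 5; final-pass vl = 4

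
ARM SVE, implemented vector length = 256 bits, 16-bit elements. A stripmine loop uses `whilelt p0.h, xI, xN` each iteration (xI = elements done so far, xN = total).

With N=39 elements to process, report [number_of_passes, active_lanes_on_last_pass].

register lanes = 256/16 = 16
39 elements at 16/iter → 3 passes, remainder 7 on the last

[iterations, last_vl] = [3, 7]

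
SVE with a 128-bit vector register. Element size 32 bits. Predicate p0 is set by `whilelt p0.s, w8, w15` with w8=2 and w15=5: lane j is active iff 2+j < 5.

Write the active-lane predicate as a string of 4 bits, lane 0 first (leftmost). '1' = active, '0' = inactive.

register lanes = 128/32 = 4
p0[j] = (2+j < 5); true for j=0..2 → 3 lanes set
bits (lane 0 leftmost): 1110

predicate = 1110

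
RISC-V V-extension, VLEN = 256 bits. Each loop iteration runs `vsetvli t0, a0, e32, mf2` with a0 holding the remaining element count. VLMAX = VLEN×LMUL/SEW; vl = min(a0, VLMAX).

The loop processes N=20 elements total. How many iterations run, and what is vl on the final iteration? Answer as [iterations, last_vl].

[iterations, last_vl] = [5, 4]

VLMAX = (256 × 1/2) / 32 = 4 lanes
iterations = ceil(20/4) = 5; final-pass vl = 4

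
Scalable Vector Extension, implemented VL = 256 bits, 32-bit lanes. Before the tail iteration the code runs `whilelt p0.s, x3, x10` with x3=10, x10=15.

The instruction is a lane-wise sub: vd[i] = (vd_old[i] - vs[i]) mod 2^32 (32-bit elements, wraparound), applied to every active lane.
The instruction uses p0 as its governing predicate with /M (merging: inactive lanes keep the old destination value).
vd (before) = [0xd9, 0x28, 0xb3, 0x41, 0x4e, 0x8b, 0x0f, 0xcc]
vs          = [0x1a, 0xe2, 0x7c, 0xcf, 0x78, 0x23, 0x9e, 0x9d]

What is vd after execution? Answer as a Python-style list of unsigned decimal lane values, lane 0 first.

register lanes = 256/32 = 8
whilelt: lane j active iff 10+j < 15 → j < 5 → 5 active
lane  0: sub(0xd9,0x1a) ⇒ 0xbf
lane  1: sub(0x28,0xe2) ⇒ 0xffffff46
lane  2: sub(0xb3,0x7c) ⇒ 0x37
lane  3: sub(0x41,0xcf) ⇒ 0xffffff72
lane  4: sub(0x4e,0x78) ⇒ 0xffffffd6
lane  5: tail/keep ⇒ 0x8b
lane  6: tail/keep ⇒ 0x0f
lane  7: tail/keep ⇒ 0xcc

vd = [191, 4294967110, 55, 4294967154, 4294967254, 139, 15, 204]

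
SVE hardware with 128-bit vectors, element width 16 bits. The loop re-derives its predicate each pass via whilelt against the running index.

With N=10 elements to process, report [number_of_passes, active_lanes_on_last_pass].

lane count: 128 div 16 = 8
10 elements at 8/iter → 2 passes, remainder 2 on the last

[iterations, last_vl] = [2, 2]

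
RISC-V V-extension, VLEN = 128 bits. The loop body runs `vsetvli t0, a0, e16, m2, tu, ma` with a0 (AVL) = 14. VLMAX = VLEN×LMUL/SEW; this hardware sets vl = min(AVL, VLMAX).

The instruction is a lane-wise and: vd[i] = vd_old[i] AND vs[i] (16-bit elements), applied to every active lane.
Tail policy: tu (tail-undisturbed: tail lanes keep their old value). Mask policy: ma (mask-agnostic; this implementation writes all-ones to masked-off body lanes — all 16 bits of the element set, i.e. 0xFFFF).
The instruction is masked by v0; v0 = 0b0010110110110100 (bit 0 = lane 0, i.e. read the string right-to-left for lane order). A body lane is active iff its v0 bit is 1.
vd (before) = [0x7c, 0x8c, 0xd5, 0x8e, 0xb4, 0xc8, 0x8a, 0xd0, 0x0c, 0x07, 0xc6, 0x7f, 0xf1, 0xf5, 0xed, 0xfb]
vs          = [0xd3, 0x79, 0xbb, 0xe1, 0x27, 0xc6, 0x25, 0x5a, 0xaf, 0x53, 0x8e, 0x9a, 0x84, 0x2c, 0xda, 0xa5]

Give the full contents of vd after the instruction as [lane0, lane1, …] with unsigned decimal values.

vd = [65535, 65535, 145, 65535, 36, 192, 65535, 80, 12, 65535, 134, 26, 65535, 36, 237, 251]

VLMAX = VLEN×LMUL/SEW = 128×2/16 = 16
vl = min(AVL, VLMAX) = min(14, 16) = 14
[0] mask-off/ones = 0xffff
[1] mask-off/ones = 0xffff
[2] and(0xd5,0xbb) = 0x91
[3] mask-off/ones = 0xffff
[4] and(0xb4,0x27) = 0x24
[5] and(0xc8,0xc6) = 0xc0
[6] mask-off/ones = 0xffff
[7] and(0xd0,0x5a) = 0x50
[8] and(0x0c,0xaf) = 0x0c
[9] mask-off/ones = 0xffff
[10] and(0xc6,0x8e) = 0x86
[11] and(0x7f,0x9a) = 0x1a
[12] mask-off/ones = 0xffff
[13] and(0xf5,0x2c) = 0x24
[14] tail/keep = 0xed
[15] tail/keep = 0xfb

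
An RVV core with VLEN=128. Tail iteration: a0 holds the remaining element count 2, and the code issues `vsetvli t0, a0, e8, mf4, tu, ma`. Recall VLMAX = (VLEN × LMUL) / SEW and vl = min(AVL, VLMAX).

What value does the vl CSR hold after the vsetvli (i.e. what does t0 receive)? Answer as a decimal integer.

vl = 2

lanes per group: 128·1/4/8 = 4
vl ← min(2, 4) = 2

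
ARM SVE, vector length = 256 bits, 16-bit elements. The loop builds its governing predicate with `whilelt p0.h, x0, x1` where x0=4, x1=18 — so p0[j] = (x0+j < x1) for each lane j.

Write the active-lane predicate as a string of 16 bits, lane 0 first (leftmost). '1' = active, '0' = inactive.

256-bit reg / 16-bit elem → 16 lanes
whilelt: lane j active iff 4+j < 18 → j < 14 → 14 active
bits (lane 0 leftmost): 1111111111111100

predicate = 1111111111111100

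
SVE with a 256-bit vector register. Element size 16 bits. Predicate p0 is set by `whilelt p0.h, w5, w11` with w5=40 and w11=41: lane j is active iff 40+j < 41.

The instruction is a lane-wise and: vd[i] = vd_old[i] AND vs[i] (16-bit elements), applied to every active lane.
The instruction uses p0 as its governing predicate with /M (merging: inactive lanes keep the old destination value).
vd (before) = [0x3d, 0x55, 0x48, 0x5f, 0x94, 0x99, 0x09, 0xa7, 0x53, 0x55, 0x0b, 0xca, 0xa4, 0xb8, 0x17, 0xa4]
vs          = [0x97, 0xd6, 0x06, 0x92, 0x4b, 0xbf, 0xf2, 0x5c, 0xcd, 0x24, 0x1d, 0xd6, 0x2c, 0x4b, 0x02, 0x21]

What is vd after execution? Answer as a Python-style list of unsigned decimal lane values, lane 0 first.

lane count: 256 div 16 = 16
whilelt: lane j active iff 40+j < 41 → j < 1 → 1 active
[0] and(0x3d,0x97) = 0x15
[1] tail/keep = 0x55
[2] tail/keep = 0x48
[3] tail/keep = 0x5f
[4] tail/keep = 0x94
[5] tail/keep = 0x99
[6] tail/keep = 0x09
[7] tail/keep = 0xa7
[8] tail/keep = 0x53
[9] tail/keep = 0x55
[10] tail/keep = 0x0b
[11] tail/keep = 0xca
[12] tail/keep = 0xa4
[13] tail/keep = 0xb8
[14] tail/keep = 0x17
[15] tail/keep = 0xa4

vd = [21, 85, 72, 95, 148, 153, 9, 167, 83, 85, 11, 202, 164, 184, 23, 164]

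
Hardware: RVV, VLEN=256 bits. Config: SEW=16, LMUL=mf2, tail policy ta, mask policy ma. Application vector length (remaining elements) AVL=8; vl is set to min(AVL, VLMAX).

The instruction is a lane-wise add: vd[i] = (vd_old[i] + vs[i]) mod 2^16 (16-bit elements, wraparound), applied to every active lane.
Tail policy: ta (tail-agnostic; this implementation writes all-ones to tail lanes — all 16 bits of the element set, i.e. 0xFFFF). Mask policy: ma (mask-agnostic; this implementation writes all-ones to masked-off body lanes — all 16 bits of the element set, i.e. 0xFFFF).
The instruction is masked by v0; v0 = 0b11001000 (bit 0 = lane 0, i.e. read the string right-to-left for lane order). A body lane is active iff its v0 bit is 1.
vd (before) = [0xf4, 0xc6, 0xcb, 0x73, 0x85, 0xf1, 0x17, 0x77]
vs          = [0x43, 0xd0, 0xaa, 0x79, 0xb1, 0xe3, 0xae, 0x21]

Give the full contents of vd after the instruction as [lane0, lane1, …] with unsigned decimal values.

VLMAX = VLEN×LMUL/SEW = 256×1/2/16 = 8
AVL=8 ≤ VLMAX=8, so vl = 8
[0] mask-off/ones = 0xffff
[1] mask-off/ones = 0xffff
[2] mask-off/ones = 0xffff
[3] add(0x73,0x79) = 0xec
[4] mask-off/ones = 0xffff
[5] mask-off/ones = 0xffff
[6] add(0x17,0xae) = 0xc5
[7] add(0x77,0x21) = 0x98

vd = [65535, 65535, 65535, 236, 65535, 65535, 197, 152]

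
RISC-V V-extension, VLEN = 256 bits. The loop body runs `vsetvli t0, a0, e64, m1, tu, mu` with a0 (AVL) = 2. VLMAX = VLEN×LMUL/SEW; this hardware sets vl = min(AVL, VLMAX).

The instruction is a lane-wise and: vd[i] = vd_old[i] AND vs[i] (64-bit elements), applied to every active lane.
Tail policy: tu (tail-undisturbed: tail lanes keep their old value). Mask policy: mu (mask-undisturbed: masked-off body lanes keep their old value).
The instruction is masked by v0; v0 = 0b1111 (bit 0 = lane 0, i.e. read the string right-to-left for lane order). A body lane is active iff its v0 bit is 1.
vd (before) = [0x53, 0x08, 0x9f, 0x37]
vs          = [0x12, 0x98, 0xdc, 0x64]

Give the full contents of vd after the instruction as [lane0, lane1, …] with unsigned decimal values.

VLMAX = (256 × 1) / 64 = 4 lanes
AVL=2 ≤ VLMAX=4, so vl = 2
lane  0: and(0x53,0x12) ⇒ 0x12
lane  1: and(0x08,0x98) ⇒ 0x08
lane  2: tail/keep ⇒ 0x9f
lane  3: tail/keep ⇒ 0x37

vd = [18, 8, 159, 55]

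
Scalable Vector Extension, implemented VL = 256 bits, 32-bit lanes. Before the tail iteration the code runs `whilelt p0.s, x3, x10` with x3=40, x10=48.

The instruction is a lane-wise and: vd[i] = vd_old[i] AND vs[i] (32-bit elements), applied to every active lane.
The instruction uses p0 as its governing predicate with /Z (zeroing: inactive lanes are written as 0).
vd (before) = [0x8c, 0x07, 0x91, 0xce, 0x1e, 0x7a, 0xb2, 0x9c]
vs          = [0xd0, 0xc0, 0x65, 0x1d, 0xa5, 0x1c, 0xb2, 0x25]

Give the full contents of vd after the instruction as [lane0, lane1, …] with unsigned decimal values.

vd = [128, 0, 1, 12, 4, 24, 178, 4]

register lanes = 256/32 = 8
whilelt: lane j active iff 40+j < 48 → j < 8 → 8 active
[0] and(0x8c,0xd0) = 0x80
[1] and(0x07,0xc0) = 0x00
[2] and(0x91,0x65) = 0x01
[3] and(0xce,0x1d) = 0x0c
[4] and(0x1e,0xa5) = 0x04
[5] and(0x7a,0x1c) = 0x18
[6] and(0xb2,0xb2) = 0xb2
[7] and(0x9c,0x25) = 0x04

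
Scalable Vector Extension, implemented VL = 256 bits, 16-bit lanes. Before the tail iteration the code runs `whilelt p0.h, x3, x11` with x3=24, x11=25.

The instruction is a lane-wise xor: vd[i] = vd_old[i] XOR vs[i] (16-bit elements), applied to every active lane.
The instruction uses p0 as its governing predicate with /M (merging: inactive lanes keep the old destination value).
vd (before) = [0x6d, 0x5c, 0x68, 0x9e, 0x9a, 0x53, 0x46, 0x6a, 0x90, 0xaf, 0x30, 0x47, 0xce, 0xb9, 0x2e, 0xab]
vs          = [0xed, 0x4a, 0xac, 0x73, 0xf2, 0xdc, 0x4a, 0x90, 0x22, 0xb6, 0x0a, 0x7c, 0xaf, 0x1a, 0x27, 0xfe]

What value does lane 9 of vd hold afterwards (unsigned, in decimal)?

vd[9] = 175

256-bit reg / 16-bit elem → 16 lanes
whilelt: lane j active iff 24+j < 25 → j < 1 → 1 active
[0] xor(0x6d,0xed) = 0x80
[1] tail/keep = 0x5c
[2] tail/keep = 0x68
[3] tail/keep = 0x9e
[4] tail/keep = 0x9a
[5] tail/keep = 0x53
[6] tail/keep = 0x46
[7] tail/keep = 0x6a
[8] tail/keep = 0x90
[9] tail/keep = 0xaf
[10] tail/keep = 0x30
[11] tail/keep = 0x47
[12] tail/keep = 0xce
[13] tail/keep = 0xb9
[14] tail/keep = 0x2e
[15] tail/keep = 0xab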